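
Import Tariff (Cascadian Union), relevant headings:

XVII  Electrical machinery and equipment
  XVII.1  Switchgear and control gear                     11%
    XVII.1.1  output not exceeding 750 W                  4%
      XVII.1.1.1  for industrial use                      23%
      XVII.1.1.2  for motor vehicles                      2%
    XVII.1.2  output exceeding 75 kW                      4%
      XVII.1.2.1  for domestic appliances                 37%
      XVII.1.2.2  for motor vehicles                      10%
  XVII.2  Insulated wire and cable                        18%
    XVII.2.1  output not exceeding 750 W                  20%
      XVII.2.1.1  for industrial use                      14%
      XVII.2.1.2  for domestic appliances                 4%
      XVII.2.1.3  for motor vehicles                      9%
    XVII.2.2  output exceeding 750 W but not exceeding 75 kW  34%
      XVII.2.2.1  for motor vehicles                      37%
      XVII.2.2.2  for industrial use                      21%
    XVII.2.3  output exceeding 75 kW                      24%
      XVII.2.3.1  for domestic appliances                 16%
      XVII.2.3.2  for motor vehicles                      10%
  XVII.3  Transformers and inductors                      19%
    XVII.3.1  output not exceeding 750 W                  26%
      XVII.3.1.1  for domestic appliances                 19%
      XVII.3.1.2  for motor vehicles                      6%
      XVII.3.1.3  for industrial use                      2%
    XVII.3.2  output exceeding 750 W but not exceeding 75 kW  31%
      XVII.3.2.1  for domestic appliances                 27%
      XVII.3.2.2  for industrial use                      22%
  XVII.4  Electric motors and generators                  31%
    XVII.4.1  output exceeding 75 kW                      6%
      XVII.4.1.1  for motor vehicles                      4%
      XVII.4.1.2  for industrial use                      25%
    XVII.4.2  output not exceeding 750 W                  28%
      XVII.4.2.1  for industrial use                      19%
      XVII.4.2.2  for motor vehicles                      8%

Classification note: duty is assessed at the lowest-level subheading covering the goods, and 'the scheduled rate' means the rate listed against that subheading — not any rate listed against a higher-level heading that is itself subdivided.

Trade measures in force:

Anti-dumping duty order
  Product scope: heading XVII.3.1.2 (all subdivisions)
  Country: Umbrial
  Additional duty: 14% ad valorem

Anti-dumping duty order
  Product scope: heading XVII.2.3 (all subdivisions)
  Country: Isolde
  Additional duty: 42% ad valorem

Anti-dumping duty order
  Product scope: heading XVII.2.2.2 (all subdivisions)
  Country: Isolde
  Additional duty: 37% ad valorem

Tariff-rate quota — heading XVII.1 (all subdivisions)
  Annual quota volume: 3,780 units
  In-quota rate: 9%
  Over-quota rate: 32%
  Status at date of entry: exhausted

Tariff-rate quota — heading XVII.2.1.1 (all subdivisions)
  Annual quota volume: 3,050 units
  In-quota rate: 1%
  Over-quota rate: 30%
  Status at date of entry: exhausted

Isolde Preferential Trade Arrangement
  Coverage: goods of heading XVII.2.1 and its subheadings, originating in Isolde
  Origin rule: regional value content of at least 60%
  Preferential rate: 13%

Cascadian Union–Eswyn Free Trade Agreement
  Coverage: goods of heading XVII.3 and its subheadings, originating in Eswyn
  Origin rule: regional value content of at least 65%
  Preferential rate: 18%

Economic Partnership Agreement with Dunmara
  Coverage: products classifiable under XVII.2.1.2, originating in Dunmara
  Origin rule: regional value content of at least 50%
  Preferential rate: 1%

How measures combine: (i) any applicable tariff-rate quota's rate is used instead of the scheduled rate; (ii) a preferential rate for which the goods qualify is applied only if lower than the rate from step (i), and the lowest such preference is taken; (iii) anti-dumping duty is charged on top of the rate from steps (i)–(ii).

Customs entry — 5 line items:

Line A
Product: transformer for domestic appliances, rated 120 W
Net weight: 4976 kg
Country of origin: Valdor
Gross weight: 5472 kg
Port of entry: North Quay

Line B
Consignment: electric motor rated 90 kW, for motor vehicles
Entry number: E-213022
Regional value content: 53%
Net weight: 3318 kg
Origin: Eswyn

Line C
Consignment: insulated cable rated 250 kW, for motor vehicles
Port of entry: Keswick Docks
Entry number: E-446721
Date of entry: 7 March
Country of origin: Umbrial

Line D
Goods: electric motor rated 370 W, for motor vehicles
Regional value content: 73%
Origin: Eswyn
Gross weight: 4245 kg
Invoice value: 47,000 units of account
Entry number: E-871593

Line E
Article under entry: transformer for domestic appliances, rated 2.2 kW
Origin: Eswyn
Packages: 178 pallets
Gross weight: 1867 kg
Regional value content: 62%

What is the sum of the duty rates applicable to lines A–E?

Line A: transformer → XVII.3; rated 120 W → XVII.3.1; for domestic appliances → XVII.3.1.1. Scheduled 19%. No special measure applies. → 19%.
Line B: electric motor → XVII.4; rated 90 kW → XVII.4.1; for motor vehicles → XVII.4.1.1. Scheduled 4%. Eswyn agreement on XVII.3: XVII.4.1.1 not covered. → 4%.
Line C: insulated cable → XVII.2; rated 250 kW → XVII.2.3; for motor vehicles → XVII.2.3.2. Scheduled 10%. No special measure applies. → 10%.
Line D: electric motor → XVII.4; rated 370 W → XVII.4.2; for motor vehicles → XVII.4.2.2. Scheduled 8%. Eswyn agreement on XVII.3: XVII.4.2.2 not covered. → 8%.
Line E: transformer → XVII.3; rated 2.2 kW → XVII.3.2; for domestic appliances → XVII.3.2.1. Scheduled 27%. Eswyn agreement on XVII.3: RVC < 65%. → 27%.
Sum: 19% + 4% + 10% + 8% + 27% = 68%.

68%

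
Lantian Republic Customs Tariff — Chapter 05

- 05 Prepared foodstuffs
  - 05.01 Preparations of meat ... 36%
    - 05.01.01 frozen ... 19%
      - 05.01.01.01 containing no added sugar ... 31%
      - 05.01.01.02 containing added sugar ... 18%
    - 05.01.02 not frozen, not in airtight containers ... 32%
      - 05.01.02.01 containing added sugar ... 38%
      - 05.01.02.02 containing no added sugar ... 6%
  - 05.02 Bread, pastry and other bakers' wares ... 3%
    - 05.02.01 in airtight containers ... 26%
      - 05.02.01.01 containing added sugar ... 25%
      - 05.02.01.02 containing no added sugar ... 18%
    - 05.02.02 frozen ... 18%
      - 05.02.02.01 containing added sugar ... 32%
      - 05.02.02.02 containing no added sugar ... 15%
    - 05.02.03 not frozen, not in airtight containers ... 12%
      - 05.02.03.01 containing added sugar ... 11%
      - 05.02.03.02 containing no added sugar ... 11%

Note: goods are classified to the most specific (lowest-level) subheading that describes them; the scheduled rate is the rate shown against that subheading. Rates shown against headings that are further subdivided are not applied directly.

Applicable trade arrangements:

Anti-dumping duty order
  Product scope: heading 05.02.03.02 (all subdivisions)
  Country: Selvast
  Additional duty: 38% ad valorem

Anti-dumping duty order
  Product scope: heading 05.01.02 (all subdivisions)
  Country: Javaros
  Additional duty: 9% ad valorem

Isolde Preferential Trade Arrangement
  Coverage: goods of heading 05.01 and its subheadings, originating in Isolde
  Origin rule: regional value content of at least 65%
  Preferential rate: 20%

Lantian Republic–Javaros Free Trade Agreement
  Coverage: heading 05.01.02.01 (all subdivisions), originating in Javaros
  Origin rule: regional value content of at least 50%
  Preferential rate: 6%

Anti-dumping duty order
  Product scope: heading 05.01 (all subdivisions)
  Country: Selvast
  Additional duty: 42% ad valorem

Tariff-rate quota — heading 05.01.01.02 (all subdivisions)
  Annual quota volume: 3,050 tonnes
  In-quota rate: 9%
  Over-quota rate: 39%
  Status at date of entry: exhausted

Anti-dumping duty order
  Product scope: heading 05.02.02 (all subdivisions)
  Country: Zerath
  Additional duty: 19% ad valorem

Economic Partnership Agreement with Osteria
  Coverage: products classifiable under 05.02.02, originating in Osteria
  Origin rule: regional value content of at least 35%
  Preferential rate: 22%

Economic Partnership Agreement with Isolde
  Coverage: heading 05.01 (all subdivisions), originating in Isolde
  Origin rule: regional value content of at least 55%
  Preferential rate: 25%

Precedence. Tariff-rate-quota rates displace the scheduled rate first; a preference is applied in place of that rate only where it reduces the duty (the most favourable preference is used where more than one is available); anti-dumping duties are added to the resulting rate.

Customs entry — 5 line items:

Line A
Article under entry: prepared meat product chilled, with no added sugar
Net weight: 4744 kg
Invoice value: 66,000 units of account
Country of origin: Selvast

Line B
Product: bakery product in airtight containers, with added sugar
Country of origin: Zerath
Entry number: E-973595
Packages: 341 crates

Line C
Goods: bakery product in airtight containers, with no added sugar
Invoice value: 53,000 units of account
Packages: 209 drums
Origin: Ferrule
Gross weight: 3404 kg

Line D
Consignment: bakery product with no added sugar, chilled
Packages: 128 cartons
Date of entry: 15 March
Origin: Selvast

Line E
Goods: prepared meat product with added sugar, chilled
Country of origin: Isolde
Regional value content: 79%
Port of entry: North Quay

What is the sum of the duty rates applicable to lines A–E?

Line A: prepared meat product → 05.01; chilled → 05.01.02; with no added sugar → 05.01.02.02. Scheduled 6%. anti-dumping (Selvast, 05.01): +42%; total 6% + 42% = 48%. → 48%.
Line B: bakery product → 05.02; in airtight containers → 05.02.01; with added sugar → 05.02.01.01. Scheduled 25%. No special measure applies. → 25%.
Line C: bakery product → 05.02; in airtight containers → 05.02.01; with no added sugar → 05.02.01.02. Scheduled 18%. No special measure applies. → 18%.
Line D: bakery product → 05.02; chilled → 05.02.03; with no added sugar → 05.02.03.02. Scheduled 11%. anti-dumping (Selvast, 05.02.03.02): +38%; total 11% + 38% = 49%. → 49%.
Line E: prepared meat product → 05.01; chilled → 05.01.02; with added sugar → 05.01.02.01. Scheduled 38%. Isolde agreement on 05.01: RVC ≥ 65% → 20% available; Isolde agreement on 05.01: RVC ≥ 55% → 25% available; preferential 20%. → 20%.
Sum: 48% + 25% + 18% + 49% + 20% = 160%.

160%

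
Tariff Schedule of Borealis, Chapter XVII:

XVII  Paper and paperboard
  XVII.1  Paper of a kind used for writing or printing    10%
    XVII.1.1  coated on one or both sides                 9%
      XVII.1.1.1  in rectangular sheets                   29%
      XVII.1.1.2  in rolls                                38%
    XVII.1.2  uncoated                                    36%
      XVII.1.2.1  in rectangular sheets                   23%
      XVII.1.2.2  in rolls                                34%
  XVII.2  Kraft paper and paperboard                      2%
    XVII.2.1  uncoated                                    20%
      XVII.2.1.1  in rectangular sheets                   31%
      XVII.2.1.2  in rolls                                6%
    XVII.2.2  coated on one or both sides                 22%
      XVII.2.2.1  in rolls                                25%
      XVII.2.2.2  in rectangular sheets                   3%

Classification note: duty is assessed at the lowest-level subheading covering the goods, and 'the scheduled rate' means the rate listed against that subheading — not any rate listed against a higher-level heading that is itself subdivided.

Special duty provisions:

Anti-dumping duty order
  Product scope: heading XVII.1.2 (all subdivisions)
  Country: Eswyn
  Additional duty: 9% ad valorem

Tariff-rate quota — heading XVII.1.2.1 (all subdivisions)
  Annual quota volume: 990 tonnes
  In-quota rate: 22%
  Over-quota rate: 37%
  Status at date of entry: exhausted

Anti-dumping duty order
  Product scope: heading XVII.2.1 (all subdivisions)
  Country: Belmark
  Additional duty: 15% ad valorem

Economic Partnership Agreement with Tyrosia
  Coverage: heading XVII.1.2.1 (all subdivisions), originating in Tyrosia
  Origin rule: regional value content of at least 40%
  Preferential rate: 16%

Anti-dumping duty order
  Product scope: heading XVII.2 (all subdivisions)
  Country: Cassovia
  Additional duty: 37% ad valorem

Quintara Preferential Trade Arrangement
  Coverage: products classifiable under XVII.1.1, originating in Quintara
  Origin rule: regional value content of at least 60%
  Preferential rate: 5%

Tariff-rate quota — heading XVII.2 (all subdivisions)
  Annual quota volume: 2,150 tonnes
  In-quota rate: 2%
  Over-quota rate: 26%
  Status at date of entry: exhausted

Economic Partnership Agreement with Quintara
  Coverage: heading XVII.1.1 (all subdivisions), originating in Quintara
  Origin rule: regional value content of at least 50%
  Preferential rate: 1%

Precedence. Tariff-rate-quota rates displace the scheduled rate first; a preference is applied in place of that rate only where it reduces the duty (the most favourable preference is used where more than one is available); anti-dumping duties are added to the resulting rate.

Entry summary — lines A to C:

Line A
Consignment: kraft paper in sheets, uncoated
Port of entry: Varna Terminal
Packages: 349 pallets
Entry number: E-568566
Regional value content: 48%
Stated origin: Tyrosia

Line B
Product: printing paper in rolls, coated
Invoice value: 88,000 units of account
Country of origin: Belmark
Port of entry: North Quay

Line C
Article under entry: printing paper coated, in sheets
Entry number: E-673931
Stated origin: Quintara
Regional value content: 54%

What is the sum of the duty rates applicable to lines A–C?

65%

Line A: kraft paper → XVII.2; uncoated → XVII.2.1; in sheets → XVII.2.1.1. Scheduled 31%. quota on XVII.2 exhausted → over-quota 26%; Tyrosia agreement on XVII.1.2.1: XVII.2.1.1 not covered. → 26%.
Line B: printing paper → XVII.1; coated → XVII.1.1; in rolls → XVII.1.1.2. Scheduled 38%. No special measure applies. → 38%.
Line C: printing paper → XVII.1; coated → XVII.1.1; in sheets → XVII.1.1.1. Scheduled 29%. Quintara agreement on XVII.1.1: RVC < 60%; Quintara agreement on XVII.1.1: RVC ≥ 50% → 1% available; preferential 1%. → 1%.
Sum: 26% + 38% + 1% = 65%.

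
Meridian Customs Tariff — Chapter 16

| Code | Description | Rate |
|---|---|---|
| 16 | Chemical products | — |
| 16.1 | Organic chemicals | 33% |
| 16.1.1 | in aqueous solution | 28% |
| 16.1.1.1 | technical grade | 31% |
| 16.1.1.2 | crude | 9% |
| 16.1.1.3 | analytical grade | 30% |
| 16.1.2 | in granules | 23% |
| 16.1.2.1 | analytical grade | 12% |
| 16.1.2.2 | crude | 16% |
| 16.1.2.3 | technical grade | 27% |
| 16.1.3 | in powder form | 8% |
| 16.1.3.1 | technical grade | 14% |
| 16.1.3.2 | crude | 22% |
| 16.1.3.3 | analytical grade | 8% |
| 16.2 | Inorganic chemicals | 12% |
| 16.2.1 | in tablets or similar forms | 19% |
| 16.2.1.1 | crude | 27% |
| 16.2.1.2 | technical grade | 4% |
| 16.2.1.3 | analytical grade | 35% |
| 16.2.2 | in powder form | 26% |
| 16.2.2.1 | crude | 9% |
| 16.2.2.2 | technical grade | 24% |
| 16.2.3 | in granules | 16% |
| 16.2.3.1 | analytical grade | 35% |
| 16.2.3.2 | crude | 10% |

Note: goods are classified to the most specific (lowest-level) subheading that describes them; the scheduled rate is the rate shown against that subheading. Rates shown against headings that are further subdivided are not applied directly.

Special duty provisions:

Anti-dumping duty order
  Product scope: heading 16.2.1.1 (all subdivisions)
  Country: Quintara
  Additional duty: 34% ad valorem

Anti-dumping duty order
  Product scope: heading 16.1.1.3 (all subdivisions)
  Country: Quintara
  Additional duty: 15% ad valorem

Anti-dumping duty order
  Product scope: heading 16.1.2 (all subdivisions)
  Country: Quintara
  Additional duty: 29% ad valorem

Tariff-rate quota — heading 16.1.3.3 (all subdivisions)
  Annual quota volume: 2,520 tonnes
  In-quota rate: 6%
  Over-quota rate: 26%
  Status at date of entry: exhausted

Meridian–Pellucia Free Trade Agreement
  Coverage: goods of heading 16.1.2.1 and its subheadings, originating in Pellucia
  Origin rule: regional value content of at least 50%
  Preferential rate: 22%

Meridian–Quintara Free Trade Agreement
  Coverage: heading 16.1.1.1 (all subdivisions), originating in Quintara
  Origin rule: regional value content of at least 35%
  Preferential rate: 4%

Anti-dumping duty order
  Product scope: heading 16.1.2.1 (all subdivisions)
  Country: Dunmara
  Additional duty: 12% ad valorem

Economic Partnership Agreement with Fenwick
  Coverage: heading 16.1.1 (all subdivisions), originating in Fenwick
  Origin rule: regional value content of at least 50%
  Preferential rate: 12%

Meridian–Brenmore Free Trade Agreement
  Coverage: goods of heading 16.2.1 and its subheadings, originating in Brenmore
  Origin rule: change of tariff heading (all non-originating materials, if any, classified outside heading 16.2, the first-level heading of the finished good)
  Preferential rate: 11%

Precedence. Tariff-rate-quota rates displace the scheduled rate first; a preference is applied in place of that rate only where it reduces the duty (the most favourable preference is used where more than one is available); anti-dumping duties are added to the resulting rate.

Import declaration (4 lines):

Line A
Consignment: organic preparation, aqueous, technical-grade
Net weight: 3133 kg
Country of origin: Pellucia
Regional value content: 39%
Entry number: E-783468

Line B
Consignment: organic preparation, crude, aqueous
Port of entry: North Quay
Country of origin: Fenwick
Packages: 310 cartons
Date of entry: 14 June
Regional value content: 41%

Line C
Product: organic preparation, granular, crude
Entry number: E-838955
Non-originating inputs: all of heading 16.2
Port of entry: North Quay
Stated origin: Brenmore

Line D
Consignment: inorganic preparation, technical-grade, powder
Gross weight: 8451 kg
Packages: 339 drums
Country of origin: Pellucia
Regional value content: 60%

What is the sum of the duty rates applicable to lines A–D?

Line A: organic → 16.1; aqueous → 16.1.1; technical-grade → 16.1.1.1. Scheduled 31%. Pellucia agreement on 16.1.2.1: 16.1.1.1 not covered. → 31%.
Line B: organic → 16.1; aqueous → 16.1.1; crude → 16.1.1.2. Scheduled 9%. Fenwick agreement on 16.1.1: RVC < 50%. → 9%.
Line C: organic → 16.1; granular → 16.1.2; crude → 16.1.2.2. Scheduled 16%. Brenmore agreement on 16.2.1: 16.1.2.2 not covered. → 16%.
Line D: inorganic → 16.2; powder → 16.2.2; technical-grade → 16.2.2.2. Scheduled 24%. Pellucia agreement on 16.1.2.1: 16.2.2.2 not covered. → 24%.
Sum: 31% + 9% + 16% + 24% = 80%.

80%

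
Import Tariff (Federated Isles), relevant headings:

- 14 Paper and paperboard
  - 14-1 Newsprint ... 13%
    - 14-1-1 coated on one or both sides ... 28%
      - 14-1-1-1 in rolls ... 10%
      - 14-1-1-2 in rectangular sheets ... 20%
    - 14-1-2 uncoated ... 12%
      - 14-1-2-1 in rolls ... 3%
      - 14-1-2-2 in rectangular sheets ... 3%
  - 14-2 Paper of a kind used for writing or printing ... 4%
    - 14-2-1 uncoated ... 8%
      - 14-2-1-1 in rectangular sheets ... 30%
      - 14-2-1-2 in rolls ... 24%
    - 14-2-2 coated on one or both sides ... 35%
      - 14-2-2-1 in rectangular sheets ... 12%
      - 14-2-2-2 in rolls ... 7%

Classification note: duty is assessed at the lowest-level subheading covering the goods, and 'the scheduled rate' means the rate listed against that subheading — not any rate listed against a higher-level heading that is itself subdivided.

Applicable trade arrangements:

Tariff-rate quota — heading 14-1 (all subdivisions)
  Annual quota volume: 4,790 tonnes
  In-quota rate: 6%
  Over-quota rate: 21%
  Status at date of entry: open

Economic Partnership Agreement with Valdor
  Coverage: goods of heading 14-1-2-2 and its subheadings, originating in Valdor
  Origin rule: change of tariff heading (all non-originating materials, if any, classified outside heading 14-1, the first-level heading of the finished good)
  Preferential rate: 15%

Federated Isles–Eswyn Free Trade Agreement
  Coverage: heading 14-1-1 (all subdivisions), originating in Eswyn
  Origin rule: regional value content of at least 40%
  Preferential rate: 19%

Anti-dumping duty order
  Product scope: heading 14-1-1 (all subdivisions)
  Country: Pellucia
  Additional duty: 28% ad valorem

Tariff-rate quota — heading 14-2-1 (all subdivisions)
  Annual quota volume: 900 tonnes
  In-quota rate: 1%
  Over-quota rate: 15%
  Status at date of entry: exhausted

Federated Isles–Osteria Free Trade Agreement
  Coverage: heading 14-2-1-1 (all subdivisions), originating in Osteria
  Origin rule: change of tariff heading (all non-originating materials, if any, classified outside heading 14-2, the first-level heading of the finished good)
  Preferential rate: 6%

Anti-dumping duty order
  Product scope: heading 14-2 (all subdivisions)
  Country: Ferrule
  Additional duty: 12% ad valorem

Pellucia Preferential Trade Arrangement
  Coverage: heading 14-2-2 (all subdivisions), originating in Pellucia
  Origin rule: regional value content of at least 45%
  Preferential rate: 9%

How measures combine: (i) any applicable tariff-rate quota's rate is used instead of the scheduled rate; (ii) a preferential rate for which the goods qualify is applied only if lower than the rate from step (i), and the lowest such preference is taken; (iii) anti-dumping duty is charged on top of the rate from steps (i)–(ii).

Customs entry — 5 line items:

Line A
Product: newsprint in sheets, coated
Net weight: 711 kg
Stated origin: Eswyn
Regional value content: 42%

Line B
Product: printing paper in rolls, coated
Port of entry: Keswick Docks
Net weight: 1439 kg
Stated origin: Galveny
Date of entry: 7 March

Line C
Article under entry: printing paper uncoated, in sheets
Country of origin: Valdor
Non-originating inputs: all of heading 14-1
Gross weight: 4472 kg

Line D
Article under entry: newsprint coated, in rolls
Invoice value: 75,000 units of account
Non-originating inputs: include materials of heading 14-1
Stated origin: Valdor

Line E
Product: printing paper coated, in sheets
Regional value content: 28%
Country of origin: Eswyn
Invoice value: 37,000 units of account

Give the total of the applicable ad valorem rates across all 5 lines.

Line A: newsprint → 14-1; coated → 14-1-1; in sheets → 14-1-1-2. Scheduled 20%. quota on 14-1 open → in-quota 6%; Eswyn agreement on 14-1-1: RVC ≥ 40% → 19% available; preference 19% not lower than 6% → no reduction. → 6%.
Line B: printing paper → 14-2; coated → 14-2-2; in rolls → 14-2-2-2. Scheduled 7%. No special measure applies. → 7%.
Line C: printing paper → 14-2; uncoated → 14-2-1; in sheets → 14-2-1-1. Scheduled 30%. quota on 14-2-1 exhausted → over-quota 15%; Valdor agreement on 14-1-2-2: 14-2-1-1 not covered. → 15%.
Line D: newsprint → 14-1; coated → 14-1-1; in rolls → 14-1-1-1. Scheduled 10%. quota on 14-1 open → in-quota 6%; Valdor agreement on 14-1-2-2: 14-1-1-1 not covered. → 6%.
Line E: printing paper → 14-2; coated → 14-2-2; in sheets → 14-2-2-1. Scheduled 12%. Eswyn agreement on 14-1-1: 14-2-2-1 not covered. → 12%.
Sum: 6% + 7% + 15% + 6% + 12% = 46%.

46%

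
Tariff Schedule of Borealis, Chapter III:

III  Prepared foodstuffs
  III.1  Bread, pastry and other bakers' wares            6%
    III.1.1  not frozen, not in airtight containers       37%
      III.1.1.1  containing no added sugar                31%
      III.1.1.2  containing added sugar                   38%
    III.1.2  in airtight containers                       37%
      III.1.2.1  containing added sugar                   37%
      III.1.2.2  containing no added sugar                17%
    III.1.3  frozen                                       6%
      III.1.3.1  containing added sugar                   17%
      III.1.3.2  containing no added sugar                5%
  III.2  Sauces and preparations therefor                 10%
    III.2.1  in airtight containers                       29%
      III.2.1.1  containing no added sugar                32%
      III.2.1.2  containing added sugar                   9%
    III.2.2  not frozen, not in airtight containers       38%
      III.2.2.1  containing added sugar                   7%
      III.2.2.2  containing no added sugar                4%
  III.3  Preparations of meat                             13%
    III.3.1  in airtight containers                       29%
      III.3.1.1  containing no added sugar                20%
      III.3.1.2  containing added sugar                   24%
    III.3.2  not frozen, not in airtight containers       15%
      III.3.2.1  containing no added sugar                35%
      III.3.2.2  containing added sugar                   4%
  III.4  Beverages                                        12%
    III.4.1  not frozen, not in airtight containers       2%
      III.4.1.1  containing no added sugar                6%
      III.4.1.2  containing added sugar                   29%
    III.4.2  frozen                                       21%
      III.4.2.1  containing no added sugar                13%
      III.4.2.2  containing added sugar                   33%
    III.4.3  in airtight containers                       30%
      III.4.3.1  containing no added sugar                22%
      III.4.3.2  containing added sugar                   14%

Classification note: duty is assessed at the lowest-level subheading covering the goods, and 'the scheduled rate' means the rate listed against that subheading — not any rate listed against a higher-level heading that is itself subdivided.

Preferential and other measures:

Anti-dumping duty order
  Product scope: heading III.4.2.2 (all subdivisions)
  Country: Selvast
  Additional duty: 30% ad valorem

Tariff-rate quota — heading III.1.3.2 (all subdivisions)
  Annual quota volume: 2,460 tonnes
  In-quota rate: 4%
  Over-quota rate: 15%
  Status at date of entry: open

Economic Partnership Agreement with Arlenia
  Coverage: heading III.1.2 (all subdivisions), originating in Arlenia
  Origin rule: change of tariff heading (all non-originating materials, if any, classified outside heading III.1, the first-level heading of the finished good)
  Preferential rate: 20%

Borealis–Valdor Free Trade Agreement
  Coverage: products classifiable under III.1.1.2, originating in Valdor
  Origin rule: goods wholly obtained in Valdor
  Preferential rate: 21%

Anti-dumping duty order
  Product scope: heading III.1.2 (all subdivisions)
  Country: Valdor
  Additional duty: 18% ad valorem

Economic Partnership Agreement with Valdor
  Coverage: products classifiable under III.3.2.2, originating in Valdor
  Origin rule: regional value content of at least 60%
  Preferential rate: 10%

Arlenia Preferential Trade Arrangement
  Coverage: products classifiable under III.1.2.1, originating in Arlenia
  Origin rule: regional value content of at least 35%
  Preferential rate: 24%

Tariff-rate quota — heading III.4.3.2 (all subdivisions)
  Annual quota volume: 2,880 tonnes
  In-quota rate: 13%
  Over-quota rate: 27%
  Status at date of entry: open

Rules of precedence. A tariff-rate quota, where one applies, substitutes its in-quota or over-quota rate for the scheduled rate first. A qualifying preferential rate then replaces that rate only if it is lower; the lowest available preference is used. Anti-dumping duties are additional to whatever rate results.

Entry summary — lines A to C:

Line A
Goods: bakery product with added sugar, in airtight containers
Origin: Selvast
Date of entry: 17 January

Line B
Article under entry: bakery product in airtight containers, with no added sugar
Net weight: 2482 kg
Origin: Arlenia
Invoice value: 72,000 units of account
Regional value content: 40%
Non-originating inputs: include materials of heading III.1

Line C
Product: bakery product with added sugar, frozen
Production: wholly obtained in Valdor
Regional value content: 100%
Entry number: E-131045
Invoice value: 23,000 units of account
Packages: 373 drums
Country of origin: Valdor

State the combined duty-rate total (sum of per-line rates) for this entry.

71%

Line A: bakery product → III.1; in airtight containers → III.1.2; with added sugar → III.1.2.1. Scheduled 37%. No special measure applies. → 37%.
Line B: bakery product → III.1; in airtight containers → III.1.2; with no added sugar → III.1.2.2. Scheduled 17%. Arlenia agreement on III.1.2: CTH not met; Arlenia agreement on III.1.2.1: III.1.2.2 not covered. → 17%.
Line C: bakery product → III.1; frozen → III.1.3; with added sugar → III.1.3.1. Scheduled 17%. Valdor agreement on III.1.1.2: III.1.3.1 not covered; Valdor agreement on III.3.2.2: III.1.3.1 not covered. → 17%.
Sum: 37% + 17% + 17% = 71%.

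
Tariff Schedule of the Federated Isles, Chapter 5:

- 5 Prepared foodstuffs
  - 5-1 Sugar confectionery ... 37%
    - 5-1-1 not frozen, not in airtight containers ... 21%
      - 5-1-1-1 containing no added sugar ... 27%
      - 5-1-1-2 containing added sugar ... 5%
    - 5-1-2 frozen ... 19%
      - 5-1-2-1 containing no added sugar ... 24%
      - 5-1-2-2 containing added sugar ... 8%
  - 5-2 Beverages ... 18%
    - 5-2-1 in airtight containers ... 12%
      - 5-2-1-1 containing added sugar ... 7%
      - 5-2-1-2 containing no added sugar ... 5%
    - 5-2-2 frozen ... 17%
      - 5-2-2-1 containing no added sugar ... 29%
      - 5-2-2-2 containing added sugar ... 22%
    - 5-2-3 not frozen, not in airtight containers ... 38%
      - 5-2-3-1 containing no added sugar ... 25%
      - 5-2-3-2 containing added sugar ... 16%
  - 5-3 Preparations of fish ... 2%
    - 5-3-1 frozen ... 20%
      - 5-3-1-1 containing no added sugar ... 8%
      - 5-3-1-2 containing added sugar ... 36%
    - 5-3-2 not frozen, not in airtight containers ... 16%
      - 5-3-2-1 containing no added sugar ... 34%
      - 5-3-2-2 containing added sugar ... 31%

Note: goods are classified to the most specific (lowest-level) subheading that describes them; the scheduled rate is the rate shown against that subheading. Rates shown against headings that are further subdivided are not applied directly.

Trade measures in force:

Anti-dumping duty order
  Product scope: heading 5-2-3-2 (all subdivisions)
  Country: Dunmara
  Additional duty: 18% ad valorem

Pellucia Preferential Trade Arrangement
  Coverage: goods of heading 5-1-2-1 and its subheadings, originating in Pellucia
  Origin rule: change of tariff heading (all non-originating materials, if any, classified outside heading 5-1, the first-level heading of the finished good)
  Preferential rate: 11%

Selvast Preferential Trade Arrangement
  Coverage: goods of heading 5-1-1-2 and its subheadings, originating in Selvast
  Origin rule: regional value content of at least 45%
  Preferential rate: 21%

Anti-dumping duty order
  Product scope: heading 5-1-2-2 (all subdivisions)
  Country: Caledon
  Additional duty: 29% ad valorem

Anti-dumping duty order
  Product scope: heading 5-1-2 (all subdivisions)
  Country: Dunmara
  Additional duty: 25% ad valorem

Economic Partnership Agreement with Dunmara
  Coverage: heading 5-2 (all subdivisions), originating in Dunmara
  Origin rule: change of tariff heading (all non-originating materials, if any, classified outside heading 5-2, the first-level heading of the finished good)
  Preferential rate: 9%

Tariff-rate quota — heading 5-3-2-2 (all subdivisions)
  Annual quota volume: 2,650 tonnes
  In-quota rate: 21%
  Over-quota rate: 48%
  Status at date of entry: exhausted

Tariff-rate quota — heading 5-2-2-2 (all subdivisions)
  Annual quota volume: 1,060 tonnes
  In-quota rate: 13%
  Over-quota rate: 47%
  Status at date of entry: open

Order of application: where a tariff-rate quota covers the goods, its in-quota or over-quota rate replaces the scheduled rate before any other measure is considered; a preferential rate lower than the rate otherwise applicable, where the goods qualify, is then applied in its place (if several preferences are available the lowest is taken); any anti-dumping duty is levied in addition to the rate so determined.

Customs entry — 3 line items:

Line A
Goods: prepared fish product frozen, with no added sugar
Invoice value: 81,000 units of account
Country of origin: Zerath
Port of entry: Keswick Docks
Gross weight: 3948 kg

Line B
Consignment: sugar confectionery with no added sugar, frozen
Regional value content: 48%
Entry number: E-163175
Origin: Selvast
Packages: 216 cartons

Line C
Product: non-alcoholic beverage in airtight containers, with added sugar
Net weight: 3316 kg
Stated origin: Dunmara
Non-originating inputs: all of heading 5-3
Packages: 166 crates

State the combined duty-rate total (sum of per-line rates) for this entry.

Line A: prepared fish product → 5-3; frozen → 5-3-1; with no added sugar → 5-3-1-1. Scheduled 8%. No special measure applies. → 8%.
Line B: sugar confectionery → 5-1; frozen → 5-1-2; with no added sugar → 5-1-2-1. Scheduled 24%. Selvast agreement on 5-1-1-2: 5-1-2-1 not covered. → 24%.
Line C: non-alcoholic beverage → 5-2; in airtight containers → 5-2-1; with added sugar → 5-2-1-1. Scheduled 7%. Dunmara agreement on 5-2: CTH met → 9% available; preference 9% not lower than 7% → no reduction. → 7%.
Sum: 8% + 24% + 7% = 39%.

39%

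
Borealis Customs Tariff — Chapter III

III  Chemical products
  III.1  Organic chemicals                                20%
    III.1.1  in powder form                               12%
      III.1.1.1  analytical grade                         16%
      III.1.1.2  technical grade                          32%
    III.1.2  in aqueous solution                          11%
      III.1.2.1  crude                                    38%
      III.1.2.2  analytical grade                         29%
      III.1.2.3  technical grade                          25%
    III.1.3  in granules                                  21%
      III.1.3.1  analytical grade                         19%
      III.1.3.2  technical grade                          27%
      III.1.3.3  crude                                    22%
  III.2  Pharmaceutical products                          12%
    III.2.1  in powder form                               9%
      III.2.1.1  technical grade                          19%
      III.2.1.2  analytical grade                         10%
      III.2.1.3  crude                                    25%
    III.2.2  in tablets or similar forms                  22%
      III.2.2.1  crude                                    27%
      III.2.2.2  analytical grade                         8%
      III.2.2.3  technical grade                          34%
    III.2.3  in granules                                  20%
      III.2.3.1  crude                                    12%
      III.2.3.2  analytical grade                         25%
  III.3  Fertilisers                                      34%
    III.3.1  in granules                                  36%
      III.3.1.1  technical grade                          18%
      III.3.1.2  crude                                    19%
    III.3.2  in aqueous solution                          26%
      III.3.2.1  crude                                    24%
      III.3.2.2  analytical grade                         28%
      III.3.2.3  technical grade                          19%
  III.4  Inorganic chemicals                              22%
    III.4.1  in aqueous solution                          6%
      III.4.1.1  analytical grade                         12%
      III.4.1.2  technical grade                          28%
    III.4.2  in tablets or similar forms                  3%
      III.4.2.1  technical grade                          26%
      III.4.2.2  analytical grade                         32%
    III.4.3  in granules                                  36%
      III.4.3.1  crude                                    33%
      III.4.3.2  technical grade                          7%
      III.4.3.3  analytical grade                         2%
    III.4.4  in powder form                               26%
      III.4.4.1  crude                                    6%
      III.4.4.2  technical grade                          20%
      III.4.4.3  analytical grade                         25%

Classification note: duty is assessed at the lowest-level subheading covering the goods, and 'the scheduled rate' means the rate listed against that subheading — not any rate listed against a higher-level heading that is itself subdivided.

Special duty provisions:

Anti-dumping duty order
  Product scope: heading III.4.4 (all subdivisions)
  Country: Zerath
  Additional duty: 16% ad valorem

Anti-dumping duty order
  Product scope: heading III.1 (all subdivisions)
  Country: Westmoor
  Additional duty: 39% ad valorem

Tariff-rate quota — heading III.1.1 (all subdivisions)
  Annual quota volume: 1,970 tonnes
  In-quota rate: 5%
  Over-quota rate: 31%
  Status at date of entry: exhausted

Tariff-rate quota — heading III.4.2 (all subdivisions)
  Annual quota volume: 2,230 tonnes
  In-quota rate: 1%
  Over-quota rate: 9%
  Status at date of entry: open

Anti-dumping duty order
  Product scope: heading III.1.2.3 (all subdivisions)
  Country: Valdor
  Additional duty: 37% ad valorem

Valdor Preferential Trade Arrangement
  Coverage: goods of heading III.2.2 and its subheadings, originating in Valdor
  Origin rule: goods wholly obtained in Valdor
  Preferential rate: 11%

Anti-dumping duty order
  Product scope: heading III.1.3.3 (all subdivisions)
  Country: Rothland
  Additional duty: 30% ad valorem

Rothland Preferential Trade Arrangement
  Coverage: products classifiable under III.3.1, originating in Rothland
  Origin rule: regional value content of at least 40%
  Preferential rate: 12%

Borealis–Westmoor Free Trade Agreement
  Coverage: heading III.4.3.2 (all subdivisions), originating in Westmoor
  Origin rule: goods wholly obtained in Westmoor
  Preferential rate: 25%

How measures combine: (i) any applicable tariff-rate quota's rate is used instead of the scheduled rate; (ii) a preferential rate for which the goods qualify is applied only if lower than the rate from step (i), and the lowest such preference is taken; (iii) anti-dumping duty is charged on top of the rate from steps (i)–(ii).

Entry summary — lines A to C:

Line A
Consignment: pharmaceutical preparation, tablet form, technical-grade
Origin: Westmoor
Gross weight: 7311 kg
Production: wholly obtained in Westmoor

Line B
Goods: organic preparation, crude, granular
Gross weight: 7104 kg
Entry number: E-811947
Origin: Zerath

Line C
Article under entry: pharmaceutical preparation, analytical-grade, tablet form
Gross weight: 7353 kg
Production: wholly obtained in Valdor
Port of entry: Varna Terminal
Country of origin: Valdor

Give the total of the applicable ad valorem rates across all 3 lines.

Line A: pharmaceutical → III.2; tablet form → III.2.2; technical-grade → III.2.2.3. Scheduled 34%. Westmoor agreement on III.4.3.2: III.2.2.3 not covered. → 34%.
Line B: organic → III.1; granular → III.1.3; crude → III.1.3.3. Scheduled 22%. No special measure applies. → 22%.
Line C: pharmaceutical → III.2; tablet form → III.2.2; analytical-grade → III.2.2.2. Scheduled 8%. Valdor agreement on III.2.2: wholly obtained → 11% available; preference 11% not lower than 8% → no reduction. → 8%.
Sum: 34% + 22% + 8% = 64%.

64%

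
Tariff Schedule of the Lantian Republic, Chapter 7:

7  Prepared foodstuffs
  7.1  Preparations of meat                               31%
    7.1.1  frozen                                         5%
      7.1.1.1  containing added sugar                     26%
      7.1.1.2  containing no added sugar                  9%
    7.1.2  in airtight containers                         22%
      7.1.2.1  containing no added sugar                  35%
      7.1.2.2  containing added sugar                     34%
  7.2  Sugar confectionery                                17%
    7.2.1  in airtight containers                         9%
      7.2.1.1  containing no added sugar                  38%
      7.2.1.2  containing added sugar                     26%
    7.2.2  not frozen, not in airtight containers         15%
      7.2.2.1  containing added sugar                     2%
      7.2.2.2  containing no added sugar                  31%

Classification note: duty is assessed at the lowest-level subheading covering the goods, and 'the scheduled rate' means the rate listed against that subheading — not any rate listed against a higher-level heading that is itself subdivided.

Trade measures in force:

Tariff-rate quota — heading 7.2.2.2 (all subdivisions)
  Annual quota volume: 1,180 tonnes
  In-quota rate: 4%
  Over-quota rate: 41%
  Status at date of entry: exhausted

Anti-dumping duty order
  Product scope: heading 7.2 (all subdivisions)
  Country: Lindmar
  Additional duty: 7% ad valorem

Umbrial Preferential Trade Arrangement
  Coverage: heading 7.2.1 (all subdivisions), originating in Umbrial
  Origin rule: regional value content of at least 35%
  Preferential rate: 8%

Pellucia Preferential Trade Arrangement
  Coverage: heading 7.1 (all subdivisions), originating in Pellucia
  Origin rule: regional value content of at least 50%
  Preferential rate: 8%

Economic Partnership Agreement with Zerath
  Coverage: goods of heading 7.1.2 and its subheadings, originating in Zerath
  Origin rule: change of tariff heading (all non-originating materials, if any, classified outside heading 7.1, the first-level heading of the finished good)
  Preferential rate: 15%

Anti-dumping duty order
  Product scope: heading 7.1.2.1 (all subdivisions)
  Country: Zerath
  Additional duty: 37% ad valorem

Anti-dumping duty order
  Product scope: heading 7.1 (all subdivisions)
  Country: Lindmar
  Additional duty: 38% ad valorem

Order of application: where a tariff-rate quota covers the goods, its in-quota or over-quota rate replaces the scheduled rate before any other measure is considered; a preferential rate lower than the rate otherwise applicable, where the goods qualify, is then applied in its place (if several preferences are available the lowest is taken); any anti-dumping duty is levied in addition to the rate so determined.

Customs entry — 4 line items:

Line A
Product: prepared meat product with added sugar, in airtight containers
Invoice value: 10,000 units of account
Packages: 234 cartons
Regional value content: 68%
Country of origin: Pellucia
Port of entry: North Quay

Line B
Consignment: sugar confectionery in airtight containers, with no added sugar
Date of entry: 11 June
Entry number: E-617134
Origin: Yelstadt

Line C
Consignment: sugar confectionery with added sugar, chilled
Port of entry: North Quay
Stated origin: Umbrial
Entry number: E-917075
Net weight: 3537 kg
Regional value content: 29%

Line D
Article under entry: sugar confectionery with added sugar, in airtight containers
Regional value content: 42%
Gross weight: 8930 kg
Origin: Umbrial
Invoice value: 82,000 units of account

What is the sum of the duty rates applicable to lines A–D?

Line A: prepared meat product → 7.1; in airtight containers → 7.1.2; with added sugar → 7.1.2.2. Scheduled 34%. Pellucia agreement on 7.1: RVC ≥ 50% → 8% available; preferential 8%. → 8%.
Line B: sugar confectionery → 7.2; in airtight containers → 7.2.1; with no added sugar → 7.2.1.1. Scheduled 38%. No special measure applies. → 38%.
Line C: sugar confectionery → 7.2; chilled → 7.2.2; with added sugar → 7.2.2.1. Scheduled 2%. Umbrial agreement on 7.2.1: 7.2.2.1 not covered. → 2%.
Line D: sugar confectionery → 7.2; in airtight containers → 7.2.1; with added sugar → 7.2.1.2. Scheduled 26%. Umbrial agreement on 7.2.1: RVC ≥ 35% → 8% available; preferential 8%. → 8%.
Sum: 8% + 38% + 2% + 8% = 56%.

56%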